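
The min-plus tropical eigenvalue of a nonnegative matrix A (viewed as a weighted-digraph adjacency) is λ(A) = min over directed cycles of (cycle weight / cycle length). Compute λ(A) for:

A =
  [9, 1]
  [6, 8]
λ(A) = 7/2

Enumerate directed cycles and compute their means (weight / length). Sample:
  cycle 0 → 0: weight = 9, length = 1, mean = 9/1 ≈ 9.000
  cycle 1 → 1: weight = 8, length = 1, mean = 8/1 ≈ 8.000
  cycle 0 → 1 → 0: weight = 7, length = 2, mean = 7/2 ≈ 3.500
  cycle 1 → 0 → 1: weight = 7, length = 2, mean = 7/2 ≈ 3.500
Minimum mean = 3.500, attained e.g. along the cycle 0 → 1 → 0 with weight 7 and length 2. So λ(A) = 7/2 = 7/2.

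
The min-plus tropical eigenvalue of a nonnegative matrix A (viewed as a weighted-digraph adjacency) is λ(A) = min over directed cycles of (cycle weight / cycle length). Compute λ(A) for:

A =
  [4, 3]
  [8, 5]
λ(A) = 4

Enumerate directed cycles and compute their means (weight / length). Sample:
  cycle 0 → 0: weight = 4, length = 1, mean = 4/1 ≈ 4.000
  cycle 1 → 1: weight = 5, length = 1, mean = 5/1 ≈ 5.000
  cycle 0 → 1 → 0: weight = 11, length = 2, mean = 11/2 ≈ 5.500
  cycle 1 → 0 → 1: weight = 11, length = 2, mean = 11/2 ≈ 5.500
Minimum mean = 4.000, attained e.g. along the cycle 0 → 0 with weight 4 and length 1. So λ(A) = 4/1 = 4.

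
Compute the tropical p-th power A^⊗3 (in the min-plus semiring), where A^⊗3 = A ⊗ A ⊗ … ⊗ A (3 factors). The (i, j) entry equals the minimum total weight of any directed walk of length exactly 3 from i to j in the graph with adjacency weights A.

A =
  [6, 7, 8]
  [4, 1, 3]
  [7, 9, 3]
A^⊗3 =
  [12, 9, 11]
  [6, 3, 5]
  [13, 11, 9]

Each entry (A^⊗3)_ij equals the minimum over all length-3 walks i = v_0 → v_1 → … → v_3 = j of Σ_t A[v_t][v_{t+1}]. For example, for (i, j) = (0, 2) we minimise over 9 possible intermediate vertex sequences; the minimum is 11, attained along the walk 0 → 1 → 1 → 2.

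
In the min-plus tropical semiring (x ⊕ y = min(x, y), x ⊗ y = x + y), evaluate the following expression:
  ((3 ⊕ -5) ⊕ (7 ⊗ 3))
((3 ⊕ -5) ⊕ (7 ⊗ 3)) = -5

Expand innermost to outermost. Recall ⊕ takes the minimum of its arguments and ⊗ takes their sum. Working out the expression ((3 ⊕ -5) ⊕ (7 ⊗ 3)) gives -5.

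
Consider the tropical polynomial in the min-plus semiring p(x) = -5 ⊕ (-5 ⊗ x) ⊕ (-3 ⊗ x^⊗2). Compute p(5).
p(5) = -5

A tropical monomial a ⊗ x^⊗i evaluates to a + i · x. Evaluating each term at x = 5:
  Term 0 contributes -5 + 0 · 5 = -5
  Term 1 contributes -5 + 1 · 5 = 0
  Term 2 contributes -3 + 2 · 5 = 7
p(5) = ⊕ of these = min[-5, 0, 7] = -5.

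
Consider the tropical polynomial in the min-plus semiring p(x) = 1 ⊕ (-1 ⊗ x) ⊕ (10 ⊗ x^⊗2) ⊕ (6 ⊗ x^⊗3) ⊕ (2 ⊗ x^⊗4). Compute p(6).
p(6) = 1

A tropical monomial a ⊗ x^⊗i evaluates to a + i · x. Evaluating each term at x = 6:
  Term 0 contributes 1 + 0 · 6 = 1
  Term 1 contributes -1 + 1 · 6 = 5
  Term 2 contributes 10 + 2 · 6 = 22
  Term 3 contributes 6 + 3 · 6 = 24
  Term 4 contributes 2 + 4 · 6 = 26
p(6) = ⊕ of these = min[1, 5, 22, 24, 26] = 1.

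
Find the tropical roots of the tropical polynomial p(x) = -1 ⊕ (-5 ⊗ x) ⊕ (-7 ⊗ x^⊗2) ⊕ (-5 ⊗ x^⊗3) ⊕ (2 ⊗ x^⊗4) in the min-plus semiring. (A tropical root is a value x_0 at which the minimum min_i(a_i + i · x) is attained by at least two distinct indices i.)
Roots: {-7, -2, 2, 4}

Each tropical root is a break point of the lower envelope of the lines y = a_i + i · x (there are 5 lines, with slopes 0, 1, ..., 4). Only the lines that attain the minimum somewhere contribute to roots; other lines are dominated. Here the surviving (envelope) indices are i = 4, i = 3, i = 2, i = 1, i = 0.
Intersections between consecutive envelope lines give the roots: for adjacent envelope indices i < j the intersection is x = (a_i − a_j) / (j − i). Reading off the sorted break points: {-7, -2, 2, 4}.
Verification: at each break x_0, at least two indices attain the minimum of min_i(a_i + i · x_0).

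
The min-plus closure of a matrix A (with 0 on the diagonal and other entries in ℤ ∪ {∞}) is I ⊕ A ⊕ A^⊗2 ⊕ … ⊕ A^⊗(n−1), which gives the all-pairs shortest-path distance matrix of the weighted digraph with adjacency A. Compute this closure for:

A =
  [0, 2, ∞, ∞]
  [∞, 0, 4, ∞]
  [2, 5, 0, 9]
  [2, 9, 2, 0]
Closure =
  [0, 2, 6, 15]
  [6, 0, 4, 13]
  [2, 4, 0, 9]
  [2, 4, 2, 0]

This is the Floyd-Warshall all-pairs shortest-path computation. For each intermediate vertex k = 0, 1, …, 3, update dist[i][j] ← min(dist[i][j], dist[i][k] + dist[k][j]). The final matrix gives, for each (i, j), the minimum total weight of any directed path from i to j (possibly empty when i = j).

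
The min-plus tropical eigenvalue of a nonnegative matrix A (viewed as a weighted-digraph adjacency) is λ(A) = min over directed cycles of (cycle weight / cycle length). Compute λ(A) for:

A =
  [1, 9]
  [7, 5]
λ(A) = 1

Enumerate directed cycles and compute their means (weight / length). Sample:
  cycle 0 → 0: weight = 1, length = 1, mean = 1/1 ≈ 1.000
  cycle 1 → 1: weight = 5, length = 1, mean = 5/1 ≈ 5.000
  cycle 0 → 1 → 0: weight = 16, length = 2, mean = 16/2 ≈ 8.000
  cycle 1 → 0 → 1: weight = 16, length = 2, mean = 16/2 ≈ 8.000
Minimum mean = 1.000, attained e.g. along the cycle 0 → 0 with weight 1 and length 1. So λ(A) = 1/1 = 1.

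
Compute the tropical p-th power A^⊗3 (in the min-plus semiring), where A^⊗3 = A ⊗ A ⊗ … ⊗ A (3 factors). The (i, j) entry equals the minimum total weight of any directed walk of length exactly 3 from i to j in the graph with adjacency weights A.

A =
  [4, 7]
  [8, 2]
A^⊗3 =
  [12, 11]
  [12, 6]

Each entry (A^⊗3)_ij equals the minimum over all length-3 walks i = v_0 → v_1 → … → v_3 = j of Σ_t A[v_t][v_{t+1}]. For example, for (i, j) = (0, 1) we minimise over 4 possible intermediate vertex sequences; the minimum is 11, attained along the walk 0 → 1 → 1 → 1.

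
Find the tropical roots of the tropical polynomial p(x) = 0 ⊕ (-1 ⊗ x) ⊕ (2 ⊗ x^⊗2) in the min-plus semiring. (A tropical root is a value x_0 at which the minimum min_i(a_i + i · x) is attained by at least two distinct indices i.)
Roots: {-3, 1}

Each tropical root is a break point of the lower envelope of the lines y = a_i + i · x (there are 3 lines, with slopes 0, 1, ..., 2). Only the lines that attain the minimum somewhere contribute to roots; other lines are dominated. Here the surviving (envelope) indices are i = 2, i = 1, i = 0.
Intersections between consecutive envelope lines give the roots: for adjacent envelope indices i < j the intersection is x = (a_i − a_j) / (j − i). Reading off the sorted break points: {-3, 1}.
Verification: at each break x_0, at least two indices attain the minimum of min_i(a_i + i · x_0).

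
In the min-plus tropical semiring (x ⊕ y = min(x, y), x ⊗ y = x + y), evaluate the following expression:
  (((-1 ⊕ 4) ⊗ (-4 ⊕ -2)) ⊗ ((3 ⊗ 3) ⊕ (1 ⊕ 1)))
(((-1 ⊕ 4) ⊗ (-4 ⊕ -2)) ⊗ ((3 ⊗ 3) ⊕ (1 ⊕ 1))) = -4

Expand innermost to outermost. Recall ⊕ takes the minimum of its arguments and ⊗ takes their sum. Working out the expression (((-1 ⊕ 4) ⊗ (-4 ⊕ -2)) ⊗ ((3 ⊗ 3) ⊕ (1 ⊕ 1))) gives -4.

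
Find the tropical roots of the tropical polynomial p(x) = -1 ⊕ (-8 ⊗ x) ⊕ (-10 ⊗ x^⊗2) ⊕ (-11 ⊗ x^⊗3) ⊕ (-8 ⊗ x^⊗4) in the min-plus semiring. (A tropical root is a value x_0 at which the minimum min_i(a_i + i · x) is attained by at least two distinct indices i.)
Roots: {-3, 1, 2, 7}

Each tropical root is a break point of the lower envelope of the lines y = a_i + i · x (there are 5 lines, with slopes 0, 1, ..., 4). Only the lines that attain the minimum somewhere contribute to roots; other lines are dominated. Here the surviving (envelope) indices are i = 4, i = 3, i = 2, i = 1, i = 0.
Intersections between consecutive envelope lines give the roots: for adjacent envelope indices i < j the intersection is x = (a_i − a_j) / (j − i). Reading off the sorted break points: {-3, 1, 2, 7}.
Verification: at each break x_0, at least two indices attain the minimum of min_i(a_i + i · x_0).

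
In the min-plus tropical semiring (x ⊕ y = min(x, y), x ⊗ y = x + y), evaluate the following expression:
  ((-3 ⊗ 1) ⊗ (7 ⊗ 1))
((-3 ⊗ 1) ⊗ (7 ⊗ 1)) = 6

Expand innermost to outermost. Recall ⊕ takes the minimum of its arguments and ⊗ takes their sum. Working out the expression ((-3 ⊗ 1) ⊗ (7 ⊗ 1)) gives 6.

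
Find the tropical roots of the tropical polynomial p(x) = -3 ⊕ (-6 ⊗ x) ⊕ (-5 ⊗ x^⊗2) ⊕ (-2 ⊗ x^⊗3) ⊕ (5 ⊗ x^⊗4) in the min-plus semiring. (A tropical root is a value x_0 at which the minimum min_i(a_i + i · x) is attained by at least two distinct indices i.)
Roots: {-7, -3, -1, 3}

Each tropical root is a break point of the lower envelope of the lines y = a_i + i · x (there are 5 lines, with slopes 0, 1, ..., 4). Only the lines that attain the minimum somewhere contribute to roots; other lines are dominated. Here the surviving (envelope) indices are i = 4, i = 3, i = 2, i = 1, i = 0.
Intersections between consecutive envelope lines give the roots: for adjacent envelope indices i < j the intersection is x = (a_i − a_j) / (j − i). Reading off the sorted break points: {-7, -3, -1, 3}.
Verification: at each break x_0, at least two indices attain the minimum of min_i(a_i + i · x_0).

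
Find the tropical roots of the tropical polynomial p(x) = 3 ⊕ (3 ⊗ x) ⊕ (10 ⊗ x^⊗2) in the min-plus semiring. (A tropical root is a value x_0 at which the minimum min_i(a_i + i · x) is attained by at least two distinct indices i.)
Roots: {-7, 0}

Each tropical root is a break point of the lower envelope of the lines y = a_i + i · x (there are 3 lines, with slopes 0, 1, ..., 2). Only the lines that attain the minimum somewhere contribute to roots; other lines are dominated. Here the surviving (envelope) indices are i = 2, i = 1, i = 0.
Intersections between consecutive envelope lines give the roots: for adjacent envelope indices i < j the intersection is x = (a_i − a_j) / (j − i). Reading off the sorted break points: {-7, 0}.
Verification: at each break x_0, at least two indices attain the minimum of min_i(a_i + i · x_0).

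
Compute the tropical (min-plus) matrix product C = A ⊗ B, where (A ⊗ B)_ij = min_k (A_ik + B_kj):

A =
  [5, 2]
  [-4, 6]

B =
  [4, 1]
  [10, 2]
A ⊗ B =
  [9, 4]
  [0, -3]

Apply the min-plus product entry-by-entry:
  C[0][0] = min over k of (A[0][0] + B[0][0] = 5 + 4 = 9, A[0][1] + B[1][0] = 2 + 10 = 12) = 9 (attained at k = 0)
  C[0][1] = min over k of (A[0][0] + B[0][1] = 5 + 1 = 6, A[0][1] + B[1][1] = 2 + 2 = 4) = 4 (attained at k = 1)
  C[1][0] = min over k of (A[1][0] + B[0][0] = -4 + 4 = 0, A[1][1] + B[1][0] = 6 + 10 = 16) = 0 (attained at k = 0)
  C[1][1] = min over k of (A[1][0] + B[0][1] = -4 + 1 = -3, A[1][1] + B[1][1] = 6 + 2 = 8) = -3 (attained at k = 0)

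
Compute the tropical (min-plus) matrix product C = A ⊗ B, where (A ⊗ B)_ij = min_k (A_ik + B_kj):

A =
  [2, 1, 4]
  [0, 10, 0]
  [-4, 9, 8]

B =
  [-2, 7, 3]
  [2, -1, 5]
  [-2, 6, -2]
A ⊗ B =
  [0, 0, 2]
  [-2, 6, -2]
  [-6, 3, -1]

Apply the min-plus product entry-by-entry:
  C[0][0] = min over k of (A[0][0] + B[0][0] = 2 + -2 = 0, A[0][1] + B[1][0] = 1 + 2 = 3, A[0][2] + B[2][0] = 4 + -2 = 2) = 0 (attained at k = 0)
  C[0][1] = min over k of (A[0][0] + B[0][1] = 2 + 7 = 9, A[0][1] + B[1][1] = 1 + -1 = 0, A[0][2] + B[2][1] = 4 + 6 = 10) = 0 (attained at k = 1)
  C[0][2] = min over k of (A[0][0] + B[0][2] = 2 + 3 = 5, A[0][1] + B[1][2] = 1 + 5 = 6, A[0][2] + B[2][2] = 4 + -2 = 2) = 2 (attained at k = 2)
  C[1][0] = min over k of (A[1][0] + B[0][0] = 0 + -2 = -2, A[1][1] + B[1][0] = 10 + 2 = 12, A[1][2] + B[2][0] = 0 + -2 = -2) = -2 (attained at k = 0)
  C[1][1] = min over k of (A[1][0] + B[0][1] = 0 + 7 = 7, A[1][1] + B[1][1] = 10 + -1 = 9, A[1][2] + B[2][1] = 0 + 6 = 6) = 6 (attained at k = 2)
  C[1][2] = min over k of (A[1][0] + B[0][2] = 0 + 3 = 3, A[1][1] + B[1][2] = 10 + 5 = 15, A[1][2] + B[2][2] = 0 + -2 = -2) = -2 (attained at k = 2)
  C[2][0] = min over k of (A[2][0] + B[0][0] = -4 + -2 = -6, A[2][1] + B[1][0] = 9 + 2 = 11, A[2][2] + B[2][0] = 8 + -2 = 6) = -6 (attained at k = 0)
  C[2][1] = min over k of (A[2][0] + B[0][1] = -4 + 7 = 3, A[2][1] + B[1][1] = 9 + -1 = 8, A[2][2] + B[2][1] = 8 + 6 = 14) = 3 (attained at k = 0)
  C[2][2] = min over k of (A[2][0] + B[0][2] = -4 + 3 = -1, A[2][1] + B[1][2] = 9 + 5 = 14, A[2][2] + B[2][2] = 8 + -2 = 6) = -1 (attained at k = 0)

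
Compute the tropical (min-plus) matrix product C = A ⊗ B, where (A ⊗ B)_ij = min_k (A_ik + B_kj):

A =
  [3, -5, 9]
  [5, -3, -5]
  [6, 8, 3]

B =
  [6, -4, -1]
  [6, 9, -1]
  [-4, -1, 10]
A ⊗ B =
  [1, -1, -6]
  [-9, -6, -4]
  [-1, 2, 5]

Apply the min-plus product entry-by-entry:
  C[0][0] = min over k of (A[0][0] + B[0][0] = 3 + 6 = 9, A[0][1] + B[1][0] = -5 + 6 = 1, A[0][2] + B[2][0] = 9 + -4 = 5) = 1 (attained at k = 1)
  C[0][1] = min over k of (A[0][0] + B[0][1] = 3 + -4 = -1, A[0][1] + B[1][1] = -5 + 9 = 4, A[0][2] + B[2][1] = 9 + -1 = 8) = -1 (attained at k = 0)
  C[0][2] = min over k of (A[0][0] + B[0][2] = 3 + -1 = 2, A[0][1] + B[1][2] = -5 + -1 = -6, A[0][2] + B[2][2] = 9 + 10 = 19) = -6 (attained at k = 1)
  C[1][0] = min over k of (A[1][0] + B[0][0] = 5 + 6 = 11, A[1][1] + B[1][0] = -3 + 6 = 3, A[1][2] + B[2][0] = -5 + -4 = -9) = -9 (attained at k = 2)
  C[1][1] = min over k of (A[1][0] + B[0][1] = 5 + -4 = 1, A[1][1] + B[1][1] = -3 + 9 = 6, A[1][2] + B[2][1] = -5 + -1 = -6) = -6 (attained at k = 2)
  C[1][2] = min over k of (A[1][0] + B[0][2] = 5 + -1 = 4, A[1][1] + B[1][2] = -3 + -1 = -4, A[1][2] + B[2][2] = -5 + 10 = 5) = -4 (attained at k = 1)
  C[2][0] = min over k of (A[2][0] + B[0][0] = 6 + 6 = 12, A[2][1] + B[1][0] = 8 + 6 = 14, A[2][2] + B[2][0] = 3 + -4 = -1) = -1 (attained at k = 2)
  C[2][1] = min over k of (A[2][0] + B[0][1] = 6 + -4 = 2, A[2][1] + B[1][1] = 8 + 9 = 17, A[2][2] + B[2][1] = 3 + -1 = 2) = 2 (attained at k = 0)
  C[2][2] = min over k of (A[2][0] + B[0][2] = 6 + -1 = 5, A[2][1] + B[1][2] = 8 + -1 = 7, A[2][2] + B[2][2] = 3 + 10 = 13) = 5 (attained at k = 0)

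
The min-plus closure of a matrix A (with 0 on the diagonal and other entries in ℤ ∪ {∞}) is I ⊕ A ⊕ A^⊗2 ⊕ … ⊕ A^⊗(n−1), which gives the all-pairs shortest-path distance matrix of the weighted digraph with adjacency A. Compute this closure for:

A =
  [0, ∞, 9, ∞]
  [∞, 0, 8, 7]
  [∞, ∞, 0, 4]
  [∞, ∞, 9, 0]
Closure =
  [0, ∞, 9, 13]
  [∞, 0, 8, 7]
  [∞, ∞, 0, 4]
  [∞, ∞, 9, 0]

This is the Floyd-Warshall all-pairs shortest-path computation. For each intermediate vertex k = 0, 1, …, 3, update dist[i][j] ← min(dist[i][j], dist[i][k] + dist[k][j]). The final matrix gives, for each (i, j), the minimum total weight of any directed path from i to j (possibly empty when i = j).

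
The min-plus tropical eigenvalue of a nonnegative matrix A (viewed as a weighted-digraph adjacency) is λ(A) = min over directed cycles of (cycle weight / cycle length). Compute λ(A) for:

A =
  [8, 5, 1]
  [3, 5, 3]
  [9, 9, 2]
λ(A) = 2

Enumerate directed cycles and compute their means (weight / length). Sample:
  cycle 0 → 0: weight = 8, length = 1, mean = 8/1 ≈ 8.000
  cycle 1 → 1: weight = 5, length = 1, mean = 5/1 ≈ 5.000
  cycle 2 → 2: weight = 2, length = 1, mean = 2/1 ≈ 2.000
  cycle 0 → 1 → 0: weight = 8, length = 2, mean = 8/2 ≈ 4.000
  cycle 0 → 2 → 0: weight = 10, length = 2, mean = 10/2 ≈ 5.000
  cycle 1 → 0 → 1: weight = 8, length = 2, mean = 8/2 ≈ 4.000
Minimum mean = 2.000, attained e.g. along the cycle 2 → 2 with weight 2 and length 1. So λ(A) = 2/1 = 2.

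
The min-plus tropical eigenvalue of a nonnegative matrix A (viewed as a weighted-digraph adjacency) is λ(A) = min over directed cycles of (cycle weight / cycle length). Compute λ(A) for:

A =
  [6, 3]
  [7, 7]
λ(A) = 5

Enumerate directed cycles and compute their means (weight / length). Sample:
  cycle 0 → 0: weight = 6, length = 1, mean = 6/1 ≈ 6.000
  cycle 1 → 1: weight = 7, length = 1, mean = 7/1 ≈ 7.000
  cycle 0 → 1 → 0: weight = 10, length = 2, mean = 10/2 ≈ 5.000
  cycle 1 → 0 → 1: weight = 10, length = 2, mean = 10/2 ≈ 5.000
Minimum mean = 5.000, attained e.g. along the cycle 0 → 1 → 0 with weight 10 and length 2. So λ(A) = 10/2 = 5.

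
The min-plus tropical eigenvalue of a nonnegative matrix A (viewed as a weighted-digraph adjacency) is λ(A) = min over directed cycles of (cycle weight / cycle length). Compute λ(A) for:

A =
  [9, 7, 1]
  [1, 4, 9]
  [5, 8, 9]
λ(A) = 3

Enumerate directed cycles and compute their means (weight / length). Sample:
  cycle 0 → 0: weight = 9, length = 1, mean = 9/1 ≈ 9.000
  cycle 1 → 1: weight = 4, length = 1, mean = 4/1 ≈ 4.000
  cycle 2 → 2: weight = 9, length = 1, mean = 9/1 ≈ 9.000
  cycle 0 → 1 → 0: weight = 8, length = 2, mean = 8/2 ≈ 4.000
  cycle 0 → 2 → 0: weight = 6, length = 2, mean = 6/2 ≈ 3.000
  cycle 1 → 0 → 1: weight = 8, length = 2, mean = 8/2 ≈ 4.000
Minimum mean = 3.000, attained e.g. along the cycle 0 → 2 → 0 with weight 6 and length 2. So λ(A) = 6/2 = 3.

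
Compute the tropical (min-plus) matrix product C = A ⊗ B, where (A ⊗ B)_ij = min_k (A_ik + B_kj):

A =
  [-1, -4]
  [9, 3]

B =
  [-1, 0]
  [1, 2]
A ⊗ B =
  [-3, -2]
  [4, 5]

Apply the min-plus product entry-by-entry:
  C[0][0] = min over k of (A[0][0] + B[0][0] = -1 + -1 = -2, A[0][1] + B[1][0] = -4 + 1 = -3) = -3 (attained at k = 1)
  C[0][1] = min over k of (A[0][0] + B[0][1] = -1 + 0 = -1, A[0][1] + B[1][1] = -4 + 2 = -2) = -2 (attained at k = 1)
  C[1][0] = min over k of (A[1][0] + B[0][0] = 9 + -1 = 8, A[1][1] + B[1][0] = 3 + 1 = 4) = 4 (attained at k = 1)
  C[1][1] = min over k of (A[1][0] + B[0][1] = 9 + 0 = 9, A[1][1] + B[1][1] = 3 + 2 = 5) = 5 (attained at k = 1)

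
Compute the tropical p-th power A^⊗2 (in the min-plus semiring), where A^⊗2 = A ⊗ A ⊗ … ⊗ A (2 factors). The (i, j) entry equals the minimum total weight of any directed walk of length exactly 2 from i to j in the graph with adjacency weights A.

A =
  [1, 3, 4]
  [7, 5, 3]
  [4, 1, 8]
A^⊗2 =
  [2, 4, 5]
  [7, 4, 8]
  [5, 6, 4]

Each entry (A^⊗2)_ij equals the minimum over all length-2 walks i = v_0 → v_1 → … → v_2 = j of Σ_t A[v_t][v_{t+1}]. For example, for (i, j) = (0, 2) we minimise over 3 possible intermediate vertex sequences; the minimum is 5, attained along the walk 0 → 0 → 2.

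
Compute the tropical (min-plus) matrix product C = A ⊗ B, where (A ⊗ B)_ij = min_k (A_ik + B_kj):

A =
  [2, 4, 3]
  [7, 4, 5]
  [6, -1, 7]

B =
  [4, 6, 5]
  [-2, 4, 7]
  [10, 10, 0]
A ⊗ B =
  [2, 8, 3]
  [2, 8, 5]
  [-3, 3, 6]

Apply the min-plus product entry-by-entry:
  C[0][0] = min over k of (A[0][0] + B[0][0] = 2 + 4 = 6, A[0][1] + B[1][0] = 4 + -2 = 2, A[0][2] + B[2][0] = 3 + 10 = 13) = 2 (attained at k = 1)
  C[0][1] = min over k of (A[0][0] + B[0][1] = 2 + 6 = 8, A[0][1] + B[1][1] = 4 + 4 = 8, A[0][2] + B[2][1] = 3 + 10 = 13) = 8 (attained at k = 0)
  C[0][2] = min over k of (A[0][0] + B[0][2] = 2 + 5 = 7, A[0][1] + B[1][2] = 4 + 7 = 11, A[0][2] + B[2][2] = 3 + 0 = 3) = 3 (attained at k = 2)
  C[1][0] = min over k of (A[1][0] + B[0][0] = 7 + 4 = 11, A[1][1] + B[1][0] = 4 + -2 = 2, A[1][2] + B[2][0] = 5 + 10 = 15) = 2 (attained at k = 1)
  C[1][1] = min over k of (A[1][0] + B[0][1] = 7 + 6 = 13, A[1][1] + B[1][1] = 4 + 4 = 8, A[1][2] + B[2][1] = 5 + 10 = 15) = 8 (attained at k = 1)
  C[1][2] = min over k of (A[1][0] + B[0][2] = 7 + 5 = 12, A[1][1] + B[1][2] = 4 + 7 = 11, A[1][2] + B[2][2] = 5 + 0 = 5) = 5 (attained at k = 2)
  C[2][0] = min over k of (A[2][0] + B[0][0] = 6 + 4 = 10, A[2][1] + B[1][0] = -1 + -2 = -3, A[2][2] + B[2][0] = 7 + 10 = 17) = -3 (attained at k = 1)
  C[2][1] = min over k of (A[2][0] + B[0][1] = 6 + 6 = 12, A[2][1] + B[1][1] = -1 + 4 = 3, A[2][2] + B[2][1] = 7 + 10 = 17) = 3 (attained at k = 1)
  C[2][2] = min over k of (A[2][0] + B[0][2] = 6 + 5 = 11, A[2][1] + B[1][2] = -1 + 7 = 6, A[2][2] + B[2][2] = 7 + 0 = 7) = 6 (attained at k = 1)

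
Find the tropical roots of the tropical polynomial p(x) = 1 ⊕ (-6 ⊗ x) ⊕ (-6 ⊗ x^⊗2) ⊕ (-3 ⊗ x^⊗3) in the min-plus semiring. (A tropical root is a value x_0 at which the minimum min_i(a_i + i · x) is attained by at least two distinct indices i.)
Roots: {-3, 0, 7}

Each tropical root is a break point of the lower envelope of the lines y = a_i + i · x (there are 4 lines, with slopes 0, 1, ..., 3). Only the lines that attain the minimum somewhere contribute to roots; other lines are dominated. Here the surviving (envelope) indices are i = 3, i = 2, i = 1, i = 0.
Intersections between consecutive envelope lines give the roots: for adjacent envelope indices i < j the intersection is x = (a_i − a_j) / (j − i). Reading off the sorted break points: {-3, 0, 7}.
Verification: at each break x_0, at least two indices attain the minimum of min_i(a_i + i · x_0).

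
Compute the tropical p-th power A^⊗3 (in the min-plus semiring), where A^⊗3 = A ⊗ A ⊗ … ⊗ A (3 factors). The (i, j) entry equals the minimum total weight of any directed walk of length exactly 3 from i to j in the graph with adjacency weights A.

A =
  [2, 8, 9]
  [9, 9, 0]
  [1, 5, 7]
A^⊗3 =
  [6, 12, 10]
  [3, 9, 5]
  [5, 10, 9]

Each entry (A^⊗3)_ij equals the minimum over all length-3 walks i = v_0 → v_1 → … → v_3 = j of Σ_t A[v_t][v_{t+1}]. For example, for (i, j) = (0, 2) we minimise over 9 possible intermediate vertex sequences; the minimum is 10, attained along the walk 0 → 0 → 1 → 2.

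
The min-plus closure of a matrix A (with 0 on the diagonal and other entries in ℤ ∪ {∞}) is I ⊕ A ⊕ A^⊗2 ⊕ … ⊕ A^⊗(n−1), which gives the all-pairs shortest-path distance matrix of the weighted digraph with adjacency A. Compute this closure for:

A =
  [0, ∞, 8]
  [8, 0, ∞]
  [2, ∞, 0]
Closure =
  [0, ∞, 8]
  [8, 0, 16]
  [2, ∞, 0]

This is the Floyd-Warshall all-pairs shortest-path computation. For each intermediate vertex k = 0, 1, …, 2, update dist[i][j] ← min(dist[i][j], dist[i][k] + dist[k][j]). The final matrix gives, for each (i, j), the minimum total weight of any directed path from i to j (possibly empty when i = j).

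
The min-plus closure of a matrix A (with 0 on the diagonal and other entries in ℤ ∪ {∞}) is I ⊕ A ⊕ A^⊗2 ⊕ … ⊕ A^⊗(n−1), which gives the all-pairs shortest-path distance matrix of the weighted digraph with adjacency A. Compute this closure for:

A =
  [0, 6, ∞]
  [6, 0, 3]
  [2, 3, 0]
Closure =
  [0, 6, 9]
  [5, 0, 3]
  [2, 3, 0]

This is the Floyd-Warshall all-pairs shortest-path computation. For each intermediate vertex k = 0, 1, …, 2, update dist[i][j] ← min(dist[i][j], dist[i][k] + dist[k][j]). The final matrix gives, for each (i, j), the minimum total weight of any directed path from i to j (possibly empty when i = j).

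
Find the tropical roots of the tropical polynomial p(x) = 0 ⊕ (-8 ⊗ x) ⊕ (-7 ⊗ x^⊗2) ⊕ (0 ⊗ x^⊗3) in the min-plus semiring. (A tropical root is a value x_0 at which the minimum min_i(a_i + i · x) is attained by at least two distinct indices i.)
Roots: {-7, -1, 8}

Each tropical root is a break point of the lower envelope of the lines y = a_i + i · x (there are 4 lines, with slopes 0, 1, ..., 3). Only the lines that attain the minimum somewhere contribute to roots; other lines are dominated. Here the surviving (envelope) indices are i = 3, i = 2, i = 1, i = 0.
Intersections between consecutive envelope lines give the roots: for adjacent envelope indices i < j the intersection is x = (a_i − a_j) / (j − i). Reading off the sorted break points: {-7, -1, 8}.
Verification: at each break x_0, at least two indices attain the minimum of min_i(a_i + i · x_0).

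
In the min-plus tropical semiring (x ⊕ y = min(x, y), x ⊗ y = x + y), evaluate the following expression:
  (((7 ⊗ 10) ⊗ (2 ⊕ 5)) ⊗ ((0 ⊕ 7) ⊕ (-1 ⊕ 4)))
(((7 ⊗ 10) ⊗ (2 ⊕ 5)) ⊗ ((0 ⊕ 7) ⊕ (-1 ⊕ 4))) = 18

Expand innermost to outermost. Recall ⊕ takes the minimum of its arguments and ⊗ takes their sum. Working out the expression (((7 ⊗ 10) ⊗ (2 ⊕ 5)) ⊗ ((0 ⊕ 7) ⊕ (-1 ⊕ 4))) gives 18.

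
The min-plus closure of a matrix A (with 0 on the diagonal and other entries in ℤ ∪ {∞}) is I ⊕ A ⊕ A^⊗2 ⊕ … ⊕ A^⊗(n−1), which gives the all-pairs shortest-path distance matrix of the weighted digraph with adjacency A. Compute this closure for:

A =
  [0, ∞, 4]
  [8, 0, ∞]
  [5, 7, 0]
Closure =
  [0, 11, 4]
  [8, 0, 12]
  [5, 7, 0]

This is the Floyd-Warshall all-pairs shortest-path computation. For each intermediate vertex k = 0, 1, …, 2, update dist[i][j] ← min(dist[i][j], dist[i][k] + dist[k][j]). The final matrix gives, for each (i, j), the minimum total weight of any directed path from i to j (possibly empty when i = j).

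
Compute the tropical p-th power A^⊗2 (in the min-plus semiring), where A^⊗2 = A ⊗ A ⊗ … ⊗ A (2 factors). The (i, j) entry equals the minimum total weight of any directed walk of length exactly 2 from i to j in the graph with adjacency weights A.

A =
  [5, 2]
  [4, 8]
A^⊗2 =
  [6, 7]
  [9, 6]

Each entry (A^⊗2)_ij equals the minimum over all length-2 walks i = v_0 → v_1 → … → v_2 = j of Σ_t A[v_t][v_{t+1}]. For example, for (i, j) = (0, 1) we minimise over 2 possible intermediate vertex sequences; the minimum is 7, attained along the walk 0 → 0 → 1.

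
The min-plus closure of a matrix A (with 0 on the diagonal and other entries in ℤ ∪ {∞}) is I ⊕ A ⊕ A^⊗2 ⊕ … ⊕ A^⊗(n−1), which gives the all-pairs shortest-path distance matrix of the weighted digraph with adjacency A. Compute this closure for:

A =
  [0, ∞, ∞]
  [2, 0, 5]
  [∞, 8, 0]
Closure =
  [0, ∞, ∞]
  [2, 0, 5]
  [10, 8, 0]

This is the Floyd-Warshall all-pairs shortest-path computation. For each intermediate vertex k = 0, 1, …, 2, update dist[i][j] ← min(dist[i][j], dist[i][k] + dist[k][j]). The final matrix gives, for each (i, j), the minimum total weight of any directed path from i to j (possibly empty when i = j).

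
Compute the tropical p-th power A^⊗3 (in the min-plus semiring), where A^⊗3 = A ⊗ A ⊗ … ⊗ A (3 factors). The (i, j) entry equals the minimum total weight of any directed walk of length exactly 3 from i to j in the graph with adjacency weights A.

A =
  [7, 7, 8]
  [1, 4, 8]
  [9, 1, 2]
A^⊗3 =
  [10, 11, 12]
  [9, 10, 11]
  [4, 5, 6]

Each entry (A^⊗3)_ij equals the minimum over all length-3 walks i = v_0 → v_1 → … → v_3 = j of Σ_t A[v_t][v_{t+1}]. For example, for (i, j) = (0, 2) we minimise over 9 possible intermediate vertex sequences; the minimum is 12, attained along the walk 0 → 2 → 2 → 2.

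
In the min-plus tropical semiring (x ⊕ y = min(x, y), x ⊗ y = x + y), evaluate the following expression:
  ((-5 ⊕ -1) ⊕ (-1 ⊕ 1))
((-5 ⊕ -1) ⊕ (-1 ⊕ 1)) = -5

Expand innermost to outermost. Recall ⊕ takes the minimum of its arguments and ⊗ takes their sum. Working out the expression ((-5 ⊕ -1) ⊕ (-1 ⊕ 1)) gives -5.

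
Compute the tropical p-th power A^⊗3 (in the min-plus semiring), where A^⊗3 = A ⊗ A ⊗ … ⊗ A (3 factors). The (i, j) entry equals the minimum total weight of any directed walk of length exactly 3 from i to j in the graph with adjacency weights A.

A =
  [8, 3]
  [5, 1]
A^⊗3 =
  [9, 5]
  [7, 3]

Each entry (A^⊗3)_ij equals the minimum over all length-3 walks i = v_0 → v_1 → … → v_3 = j of Σ_t A[v_t][v_{t+1}]. For example, for (i, j) = (0, 1) we minimise over 4 possible intermediate vertex sequences; the minimum is 5, attained along the walk 0 → 1 → 1 → 1.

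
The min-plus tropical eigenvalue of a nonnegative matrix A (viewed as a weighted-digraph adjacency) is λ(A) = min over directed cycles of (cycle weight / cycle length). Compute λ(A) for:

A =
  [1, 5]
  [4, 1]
λ(A) = 1

Enumerate directed cycles and compute their means (weight / length). Sample:
  cycle 0 → 0: weight = 1, length = 1, mean = 1/1 ≈ 1.000
  cycle 1 → 1: weight = 1, length = 1, mean = 1/1 ≈ 1.000
  cycle 0 → 1 → 0: weight = 9, length = 2, mean = 9/2 ≈ 4.500
  cycle 1 → 0 → 1: weight = 9, length = 2, mean = 9/2 ≈ 4.500
Minimum mean = 1.000, attained e.g. along the cycle 0 → 0 with weight 1 and length 1. So λ(A) = 1/1 = 1.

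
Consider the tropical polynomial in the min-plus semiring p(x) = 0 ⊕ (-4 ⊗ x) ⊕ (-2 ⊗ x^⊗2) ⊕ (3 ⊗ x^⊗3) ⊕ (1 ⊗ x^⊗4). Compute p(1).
p(1) = -3

A tropical monomial a ⊗ x^⊗i evaluates to a + i · x. Evaluating each term at x = 1:
  Term 0 contributes 0 + 0 · 1 = 0
  Term 1 contributes -4 + 1 · 1 = -3
  Term 2 contributes -2 + 2 · 1 = 0
  Term 3 contributes 3 + 3 · 1 = 6
  Term 4 contributes 1 + 4 · 1 = 5
p(1) = ⊕ of these = min[0, -3, 0, 6, 5] = -3.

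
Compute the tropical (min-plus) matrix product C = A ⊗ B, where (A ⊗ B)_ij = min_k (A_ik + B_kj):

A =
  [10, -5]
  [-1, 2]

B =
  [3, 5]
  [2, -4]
A ⊗ B =
  [-3, -9]
  [2, -2]

Apply the min-plus product entry-by-entry:
  C[0][0] = min over k of (A[0][0] + B[0][0] = 10 + 3 = 13, A[0][1] + B[1][0] = -5 + 2 = -3) = -3 (attained at k = 1)
  C[0][1] = min over k of (A[0][0] + B[0][1] = 10 + 5 = 15, A[0][1] + B[1][1] = -5 + -4 = -9) = -9 (attained at k = 1)
  C[1][0] = min over k of (A[1][0] + B[0][0] = -1 + 3 = 2, A[1][1] + B[1][0] = 2 + 2 = 4) = 2 (attained at k = 0)
  C[1][1] = min over k of (A[1][0] + B[0][1] = -1 + 5 = 4, A[1][1] + B[1][1] = 2 + -4 = -2) = -2 (attained at k = 1)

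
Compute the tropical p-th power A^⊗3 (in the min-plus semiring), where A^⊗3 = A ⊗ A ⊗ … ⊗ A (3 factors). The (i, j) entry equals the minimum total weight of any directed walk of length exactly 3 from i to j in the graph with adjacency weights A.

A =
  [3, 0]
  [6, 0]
A^⊗3 =
  [6, 0]
  [6, 0]

Each entry (A^⊗3)_ij equals the minimum over all length-3 walks i = v_0 → v_1 → … → v_3 = j of Σ_t A[v_t][v_{t+1}]. For example, for (i, j) = (0, 1) we minimise over 4 possible intermediate vertex sequences; the minimum is 0, attained along the walk 0 → 1 → 1 → 1.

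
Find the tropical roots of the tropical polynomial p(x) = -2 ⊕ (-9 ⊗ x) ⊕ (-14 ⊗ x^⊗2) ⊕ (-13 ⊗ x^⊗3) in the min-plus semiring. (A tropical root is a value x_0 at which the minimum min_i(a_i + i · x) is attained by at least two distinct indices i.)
Roots: {-1, 5, 7}

Each tropical root is a break point of the lower envelope of the lines y = a_i + i · x (there are 4 lines, with slopes 0, 1, ..., 3). Only the lines that attain the minimum somewhere contribute to roots; other lines are dominated. Here the surviving (envelope) indices are i = 3, i = 2, i = 1, i = 0.
Intersections between consecutive envelope lines give the roots: for adjacent envelope indices i < j the intersection is x = (a_i − a_j) / (j − i). Reading off the sorted break points: {-1, 5, 7}.
Verification: at each break x_0, at least two indices attain the minimum of min_i(a_i + i · x_0).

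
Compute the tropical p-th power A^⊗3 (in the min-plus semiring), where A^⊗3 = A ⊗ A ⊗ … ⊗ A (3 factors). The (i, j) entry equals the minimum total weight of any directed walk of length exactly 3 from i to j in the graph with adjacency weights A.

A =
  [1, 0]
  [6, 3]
A^⊗3 =
  [3, 2]
  [8, 7]

Each entry (A^⊗3)_ij equals the minimum over all length-3 walks i = v_0 → v_1 → … → v_3 = j of Σ_t A[v_t][v_{t+1}]. For example, for (i, j) = (0, 1) we minimise over 4 possible intermediate vertex sequences; the minimum is 2, attained along the walk 0 → 0 → 0 → 1.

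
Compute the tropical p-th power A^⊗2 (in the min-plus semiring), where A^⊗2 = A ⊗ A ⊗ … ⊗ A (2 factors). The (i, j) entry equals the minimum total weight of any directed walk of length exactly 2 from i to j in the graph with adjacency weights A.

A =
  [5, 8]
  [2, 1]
A^⊗2 =
  [10, 9]
  [3, 2]

Each entry (A^⊗2)_ij equals the minimum over all length-2 walks i = v_0 → v_1 → … → v_2 = j of Σ_t A[v_t][v_{t+1}]. For example, for (i, j) = (0, 1) we minimise over 2 possible intermediate vertex sequences; the minimum is 9, attained along the walk 0 → 1 → 1.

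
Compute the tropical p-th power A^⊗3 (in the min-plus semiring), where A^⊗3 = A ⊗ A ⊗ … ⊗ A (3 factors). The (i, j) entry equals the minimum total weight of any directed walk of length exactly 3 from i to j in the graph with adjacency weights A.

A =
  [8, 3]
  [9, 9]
A^⊗3 =
  [20, 15]
  [21, 20]

Each entry (A^⊗3)_ij equals the minimum over all length-3 walks i = v_0 → v_1 → … → v_3 = j of Σ_t A[v_t][v_{t+1}]. For example, for (i, j) = (0, 1) we minimise over 4 possible intermediate vertex sequences; the minimum is 15, attained along the walk 0 → 1 → 0 → 1.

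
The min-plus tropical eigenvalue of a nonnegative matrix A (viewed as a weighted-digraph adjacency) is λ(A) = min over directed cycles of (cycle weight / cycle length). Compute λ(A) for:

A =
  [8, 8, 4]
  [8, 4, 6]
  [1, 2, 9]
λ(A) = 5/2

Enumerate directed cycles and compute their means (weight / length). Sample:
  cycle 0 → 0: weight = 8, length = 1, mean = 8/1 ≈ 8.000
  cycle 1 → 1: weight = 4, length = 1, mean = 4/1 ≈ 4.000
  cycle 2 → 2: weight = 9, length = 1, mean = 9/1 ≈ 9.000
  cycle 0 → 1 → 0: weight = 16, length = 2, mean = 16/2 ≈ 8.000
  cycle 0 → 2 → 0: weight = 5, length = 2, mean = 5/2 ≈ 2.500
  cycle 1 → 0 → 1: weight = 16, length = 2, mean = 16/2 ≈ 8.000
Minimum mean = 2.500, attained e.g. along the cycle 0 → 2 → 0 with weight 5 and length 2. So λ(A) = 5/2 = 5/2.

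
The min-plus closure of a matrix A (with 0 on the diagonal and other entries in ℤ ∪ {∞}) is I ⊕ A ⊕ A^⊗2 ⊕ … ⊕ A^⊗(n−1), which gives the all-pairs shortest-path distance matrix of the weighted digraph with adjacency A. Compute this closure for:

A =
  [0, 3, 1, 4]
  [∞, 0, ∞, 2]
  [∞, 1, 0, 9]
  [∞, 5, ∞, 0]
Closure =
  [0, 2, 1, 4]
  [∞, 0, ∞, 2]
  [∞, 1, 0, 3]
  [∞, 5, ∞, 0]

This is the Floyd-Warshall all-pairs shortest-path computation. For each intermediate vertex k = 0, 1, …, 3, update dist[i][j] ← min(dist[i][j], dist[i][k] + dist[k][j]). The final matrix gives, for each (i, j), the minimum total weight of any directed path from i to j (possibly empty when i = j).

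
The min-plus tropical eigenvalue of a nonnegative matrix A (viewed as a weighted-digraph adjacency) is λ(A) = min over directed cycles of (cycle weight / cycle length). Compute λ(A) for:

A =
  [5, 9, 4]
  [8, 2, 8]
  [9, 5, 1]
λ(A) = 1

Enumerate directed cycles and compute their means (weight / length). Sample:
  cycle 0 → 0: weight = 5, length = 1, mean = 5/1 ≈ 5.000
  cycle 1 → 1: weight = 2, length = 1, mean = 2/1 ≈ 2.000
  cycle 2 → 2: weight = 1, length = 1, mean = 1/1 ≈ 1.000
  cycle 0 → 1 → 0: weight = 17, length = 2, mean = 17/2 ≈ 8.500
  cycle 0 → 2 → 0: weight = 13, length = 2, mean = 13/2 ≈ 6.500
  cycle 1 → 0 → 1: weight = 17, length = 2, mean = 17/2 ≈ 8.500
Minimum mean = 1.000, attained e.g. along the cycle 2 → 2 with weight 1 and length 1. So λ(A) = 1/1 = 1.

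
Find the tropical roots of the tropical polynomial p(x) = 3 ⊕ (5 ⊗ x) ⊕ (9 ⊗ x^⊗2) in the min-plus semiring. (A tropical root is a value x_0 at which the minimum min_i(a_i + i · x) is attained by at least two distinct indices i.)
Roots: {-4, -2}

Each tropical root is a break point of the lower envelope of the lines y = a_i + i · x (there are 3 lines, with slopes 0, 1, ..., 2). Only the lines that attain the minimum somewhere contribute to roots; other lines are dominated. Here the surviving (envelope) indices are i = 2, i = 1, i = 0.
Intersections between consecutive envelope lines give the roots: for adjacent envelope indices i < j the intersection is x = (a_i − a_j) / (j − i). Reading off the sorted break points: {-4, -2}.
Verification: at each break x_0, at least two indices attain the minimum of min_i(a_i + i · x_0).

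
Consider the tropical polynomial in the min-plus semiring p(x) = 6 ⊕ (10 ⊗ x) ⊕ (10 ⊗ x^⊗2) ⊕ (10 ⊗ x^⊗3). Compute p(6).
p(6) = 6

A tropical monomial a ⊗ x^⊗i evaluates to a + i · x. Evaluating each term at x = 6:
  Term 0 contributes 6 + 0 · 6 = 6
  Term 1 contributes 10 + 1 · 6 = 16
  Term 2 contributes 10 + 2 · 6 = 22
  Term 3 contributes 10 + 3 · 6 = 28
p(6) = ⊕ of these = min[6, 16, 22, 28] = 6.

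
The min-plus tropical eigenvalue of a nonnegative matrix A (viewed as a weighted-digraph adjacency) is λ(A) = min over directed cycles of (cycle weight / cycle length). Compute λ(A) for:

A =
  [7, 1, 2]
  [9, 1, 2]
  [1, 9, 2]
λ(A) = 1

Enumerate directed cycles and compute their means (weight / length). Sample:
  cycle 0 → 0: weight = 7, length = 1, mean = 7/1 ≈ 7.000
  cycle 1 → 1: weight = 1, length = 1, mean = 1/1 ≈ 1.000
  cycle 2 → 2: weight = 2, length = 1, mean = 2/1 ≈ 2.000
  cycle 0 → 1 → 0: weight = 10, length = 2, mean = 10/2 ≈ 5.000
  cycle 0 → 2 → 0: weight = 3, length = 2, mean = 3/2 ≈ 1.500
  cycle 1 → 0 → 1: weight = 10, length = 2, mean = 10/2 ≈ 5.000
Minimum mean = 1.000, attained e.g. along the cycle 1 → 1 with weight 1 and length 1. So λ(A) = 1/1 = 1.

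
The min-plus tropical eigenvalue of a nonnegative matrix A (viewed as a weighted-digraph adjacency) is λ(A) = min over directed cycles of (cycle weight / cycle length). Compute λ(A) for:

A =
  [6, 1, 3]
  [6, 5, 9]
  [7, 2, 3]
λ(A) = 3

Enumerate directed cycles and compute their means (weight / length). Sample:
  cycle 0 → 0: weight = 6, length = 1, mean = 6/1 ≈ 6.000
  cycle 1 → 1: weight = 5, length = 1, mean = 5/1 ≈ 5.000
  cycle 2 → 2: weight = 3, length = 1, mean = 3/1 ≈ 3.000
  cycle 0 → 1 → 0: weight = 7, length = 2, mean = 7/2 ≈ 3.500
  cycle 0 → 2 → 0: weight = 10, length = 2, mean = 10/2 ≈ 5.000
  cycle 1 → 0 → 1: weight = 7, length = 2, mean = 7/2 ≈ 3.500
Minimum mean = 3.000, attained e.g. along the cycle 2 → 2 with weight 3 and length 1. So λ(A) = 3/1 = 3.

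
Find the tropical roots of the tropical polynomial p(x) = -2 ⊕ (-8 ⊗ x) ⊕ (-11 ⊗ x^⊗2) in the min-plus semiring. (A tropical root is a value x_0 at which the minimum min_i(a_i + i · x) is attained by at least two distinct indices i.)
Roots: {3, 6}

Each tropical root is a break point of the lower envelope of the lines y = a_i + i · x (there are 3 lines, with slopes 0, 1, ..., 2). Only the lines that attain the minimum somewhere contribute to roots; other lines are dominated. Here the surviving (envelope) indices are i = 2, i = 1, i = 0.
Intersections between consecutive envelope lines give the roots: for adjacent envelope indices i < j the intersection is x = (a_i − a_j) / (j − i). Reading off the sorted break points: {3, 6}.
Verification: at each break x_0, at least two indices attain the minimum of min_i(a_i + i · x_0).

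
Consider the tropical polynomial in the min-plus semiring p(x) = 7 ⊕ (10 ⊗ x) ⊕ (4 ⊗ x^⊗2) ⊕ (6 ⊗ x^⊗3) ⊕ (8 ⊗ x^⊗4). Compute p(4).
p(4) = 7

A tropical monomial a ⊗ x^⊗i evaluates to a + i · x. Evaluating each term at x = 4:
  Term 0 contributes 7 + 0 · 4 = 7
  Term 1 contributes 10 + 1 · 4 = 14
  Term 2 contributes 4 + 2 · 4 = 12
  Term 3 contributes 6 + 3 · 4 = 18
  Term 4 contributes 8 + 4 · 4 = 24
p(4) = ⊕ of these = min[7, 14, 12, 18, 24] = 7.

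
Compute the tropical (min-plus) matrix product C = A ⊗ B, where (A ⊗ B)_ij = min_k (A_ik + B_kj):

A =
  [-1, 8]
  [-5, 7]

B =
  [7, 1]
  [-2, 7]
A ⊗ B =
  [6, 0]
  [2, -4]

Apply the min-plus product entry-by-entry:
  C[0][0] = min over k of (A[0][0] + B[0][0] = -1 + 7 = 6, A[0][1] + B[1][0] = 8 + -2 = 6) = 6 (attained at k = 0)
  C[0][1] = min over k of (A[0][0] + B[0][1] = -1 + 1 = 0, A[0][1] + B[1][1] = 8 + 7 = 15) = 0 (attained at k = 0)
  C[1][0] = min over k of (A[1][0] + B[0][0] = -5 + 7 = 2, A[1][1] + B[1][0] = 7 + -2 = 5) = 2 (attained at k = 0)
  C[1][1] = min over k of (A[1][0] + B[0][1] = -5 + 1 = -4, A[1][1] + B[1][1] = 7 + 7 = 14) = -4 (attained at k = 0)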